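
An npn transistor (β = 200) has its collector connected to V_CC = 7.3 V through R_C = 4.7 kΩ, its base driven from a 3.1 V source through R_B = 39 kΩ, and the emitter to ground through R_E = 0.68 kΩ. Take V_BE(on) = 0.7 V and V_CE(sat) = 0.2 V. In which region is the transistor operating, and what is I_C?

saturation; I_C ≈ 1.3 mA

Assume active: I_B = (3.1 − 0.7)/(39 + 201×0.68) = 0.0137 mA, I_C = β·I_B = 2.73 mA.
Then V_CE = 7.3 − 2.73×4.7 − 2.75×0.68 = -7.41 V < 0.2 V — the active assumption fails.
Re-solve with V_CE = 0.2 V. KCL at the emitter: V_E/R_E = (V_BB−0.7−V_E)/R_B + (V_CC−0.2−V_E)/R_C, giving V_E = 0.92 V.
I_C = (V_CC − 0.2 − V_E)/R_C = (7.1 − 0.92)/4.7 = 1.31 mA.
Check: I_B = (2.4 − 0.92)/39 = 0.038 mA, and β·I_B = 7.59 mA > I_C, confirming saturation.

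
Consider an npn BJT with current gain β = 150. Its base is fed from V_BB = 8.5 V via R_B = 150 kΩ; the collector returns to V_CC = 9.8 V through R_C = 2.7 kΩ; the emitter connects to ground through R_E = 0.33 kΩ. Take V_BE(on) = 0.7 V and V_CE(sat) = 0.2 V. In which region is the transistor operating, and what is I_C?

saturation; I_C ≈ 3.2 mA

Assume active: I_B = (8.5 − 0.7)/(150 + 151×0.33) = 0.039 mA, I_C = β·I_B = 5.85 mA.
Then V_CE = 9.8 − 5.85×2.7 − 5.89×0.33 = -7.95 V < 0.2 V — the active assumption fails.
Re-solve with V_CE = 0.2 V. KCL at the emitter: V_E/R_E = (V_BB−0.7−V_E)/R_B + (V_CC−0.2−V_E)/R_C, giving V_E = 1.06 V.
I_C = (V_CC − 0.2 − V_E)/R_C = (9.6 − 1.06)/2.7 = 3.16 mA.
Check: I_B = (7.8 − 1.06)/150 = 0.0449 mA, and β·I_B = 6.74 mA > I_C, confirming saturation.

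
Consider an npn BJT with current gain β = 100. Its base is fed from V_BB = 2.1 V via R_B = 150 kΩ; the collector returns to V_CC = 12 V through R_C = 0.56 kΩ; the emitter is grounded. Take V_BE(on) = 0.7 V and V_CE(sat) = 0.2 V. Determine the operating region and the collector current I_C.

active; I_C ≈ 0.93 mA

Assume active. Base-emitter loop: I_B = (V_BB − V_BE)/R_B = (2.1 − 0.7)/150 = 0.00933 mA.
I_C = β·I_B = 100×0.00933 = 0.933 mA.
V_CE = V_CC − I_C·R_C = 12 − 0.933×0.56 = 11.5 V > V_CE(sat), so the active-region assumption holds.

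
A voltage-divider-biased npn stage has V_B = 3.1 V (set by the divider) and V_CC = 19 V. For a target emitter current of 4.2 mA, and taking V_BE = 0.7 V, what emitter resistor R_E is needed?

V_E = V_B − V_BE = 3.1 − 0.7 = 2.4 V.
R_E = V_E / I_E = 2.4 / 4.2 = 0.571 kΩ.

R_E ≈ 0.57 kΩ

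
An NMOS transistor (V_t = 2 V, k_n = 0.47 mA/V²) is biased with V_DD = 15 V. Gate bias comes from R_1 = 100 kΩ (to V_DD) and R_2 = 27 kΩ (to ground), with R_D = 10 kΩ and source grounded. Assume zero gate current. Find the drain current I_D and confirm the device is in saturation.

I_D ≈ 0.33 mA

V_G = V_DD·R_2/(R_1+R_2) = 15×27/127 = 3.19 V. With the source grounded, V_GS = V_G = 3.19 V.
Assume saturation: I_D = (k_n/2)(V_GS − V_t)² = (0.47/2)×(3.19 − 2)² = 0.235×1.19² = 0.332 mA.
V_DS = V_DD − I_D·R_D = 15 − 0.332×10 = 11.7 V.
Saturation requires V_DS ≥ V_GS − V_t = 1.19 V; 11.7 ≥ 1.19 ✓.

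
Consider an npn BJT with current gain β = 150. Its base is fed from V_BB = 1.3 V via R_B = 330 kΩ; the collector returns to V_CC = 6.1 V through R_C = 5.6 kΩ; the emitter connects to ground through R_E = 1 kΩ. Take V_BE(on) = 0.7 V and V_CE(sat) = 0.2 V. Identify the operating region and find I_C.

active; I_C ≈ 0.19 mA

Assume active. Base-emitter loop: I_B = (V_BB − V_BE)/(R_B + (β+1)R_E) = (1.3 − 0.7)/(330 + 151×1) = 0.00125 mA.
I_C = β·I_B = 150×0.00125 = 0.187 mA.
V_CE = V_CC − I_C·R_C − I_E·R_E = 6.1 − 0.187×5.6 − 0.188×1 = 4.86 V > V_CE(sat), so the active-region assumption holds.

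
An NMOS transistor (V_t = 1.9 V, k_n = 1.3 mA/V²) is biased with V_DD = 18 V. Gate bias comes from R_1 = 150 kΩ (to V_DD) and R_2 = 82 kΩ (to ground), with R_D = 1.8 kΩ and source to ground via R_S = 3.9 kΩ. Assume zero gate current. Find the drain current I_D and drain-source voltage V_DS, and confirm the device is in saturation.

I_D ≈ 0.85 mA, V_DS ≈ 13 V

V_G = V_DD·R_2/(R_1+R_2) = 18×82/232 = 6.36 V.
Assume saturation: I_D = (k_n/2)(V_GS − V_t)² with V_GS = V_G − I_D·R_S = 6.36 − 3.9·I_D.
Substituting gives 9.89·I_D² − 23.6·I_D + 12.9 = 0, with roots I_D = 0.851 or 1.54 mA.
The root I_D = 1.54 mA gives V_GS = 0.361 V ≤ V_t, so take I_D = 0.851 mA.
Then V_GS = 3.04 V and V_DS = V_DD − I_D(R_D+R_S) = 18 − 0.851×5.7 = 13.2 V.
Saturation requires V_DS ≥ V_GS − V_t = 1.14 V; 13.2 ≥ 1.14 ✓.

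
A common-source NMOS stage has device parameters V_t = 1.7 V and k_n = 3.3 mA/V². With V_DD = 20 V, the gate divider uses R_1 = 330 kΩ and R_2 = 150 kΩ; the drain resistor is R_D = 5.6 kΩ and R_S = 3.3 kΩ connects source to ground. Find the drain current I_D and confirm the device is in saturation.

V_G = V_DD·R_2/(R_1+R_2) = 20×150/480 = 6.25 V.
Assume saturation: I_D = (k_n/2)(V_GS − V_t)² with V_GS = V_G − I_D·R_S = 6.25 − 3.3·I_D.
Substituting gives 18·I_D² − 50.5·I_D + 34.2 = 0, with roots I_D = 1.13 or 1.69 mA.
The root I_D = 1.69 mA gives V_GS = 0.689 V ≤ V_t, so take I_D = 1.13 mA.
Then V_GS = 2.53 V and V_DS = V_DD − I_D(R_D+R_S) = 20 − 1.13×8.9 = 9.96 V.
Saturation requires V_DS ≥ V_GS − V_t = 0.827 V; 9.96 ≥ 0.827 ✓.

I_D ≈ 1.1 mA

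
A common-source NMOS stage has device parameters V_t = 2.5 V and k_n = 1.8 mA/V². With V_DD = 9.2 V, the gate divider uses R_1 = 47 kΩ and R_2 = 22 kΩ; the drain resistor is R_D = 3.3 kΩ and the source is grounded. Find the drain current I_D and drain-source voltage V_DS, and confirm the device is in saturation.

I_D ≈ 0.17 mA, V_DS ≈ 8.6 V

V_G = V_DD·R_2/(R_1+R_2) = 9.2×22/69 = 2.93 V. With the source grounded, V_GS = V_G = 2.93 V.
Assume saturation: I_D = (k_n/2)(V_GS − V_t)² = (1.8/2)×(2.93 − 2.5)² = 0.9×0.433² = 0.169 mA.
V_DS = V_DD − I_D·R_D = 9.2 − 0.169×3.3 = 8.64 V.
Saturation requires V_DS ≥ V_GS − V_t = 0.433 V; 8.64 ≥ 0.433 ✓.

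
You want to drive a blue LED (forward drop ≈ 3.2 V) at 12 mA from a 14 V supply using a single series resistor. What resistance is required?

The resistor drops V_S − V_D = 14 − 3.2 = 10.8 V at 12 mA.
R = 10.8 V / 12 mA = 0.9 kΩ.

R ≈ 0.9 kΩ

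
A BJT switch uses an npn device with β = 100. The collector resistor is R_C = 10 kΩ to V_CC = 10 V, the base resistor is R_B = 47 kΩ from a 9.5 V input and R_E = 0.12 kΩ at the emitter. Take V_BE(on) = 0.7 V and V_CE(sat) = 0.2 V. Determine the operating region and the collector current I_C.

saturation; I_C ≈ 0.97 mA

Assume active: I_B = (9.5 − 0.7)/(47 + 101×0.12) = 0.149 mA, I_C = β·I_B = 14.9 mA.
Then V_CE = 10 − 14.9×10 − 15×0.12 = -141 V < 0.2 V — the active assumption fails.
Re-solve with V_CE = 0.2 V. KCL at the emitter: V_E/R_E = (V_BB−0.7−V_E)/R_B + (V_CC−0.2−V_E)/R_C, giving V_E = 0.138 V.
I_C = (V_CC − 0.2 − V_E)/R_C = (9.8 − 0.138)/10 = 0.966 mA.
Check: I_B = (8.8 − 0.138)/47 = 0.184 mA, and β·I_B = 18.4 mA > I_C, confirming saturation.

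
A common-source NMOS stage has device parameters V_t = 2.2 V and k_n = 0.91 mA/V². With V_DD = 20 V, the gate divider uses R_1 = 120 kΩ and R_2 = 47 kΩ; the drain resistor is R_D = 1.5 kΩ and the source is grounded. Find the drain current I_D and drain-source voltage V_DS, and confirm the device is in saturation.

I_D ≈ 5.3 mA, V_DS ≈ 12 V

V_G = V_DD·R_2/(R_1+R_2) = 20×47/167 = 5.63 V. With the source grounded, V_GS = V_G = 5.63 V.
Assume saturation: I_D = (k_n/2)(V_GS − V_t)² = (0.91/2)×(5.63 − 2.2)² = 0.455×3.43² = 5.35 mA.
V_DS = V_DD − I_D·R_D = 20 − 5.35×1.5 = 12 V.
Saturation requires V_DS ≥ V_GS − V_t = 3.43 V; 12 ≥ 3.43 ✓.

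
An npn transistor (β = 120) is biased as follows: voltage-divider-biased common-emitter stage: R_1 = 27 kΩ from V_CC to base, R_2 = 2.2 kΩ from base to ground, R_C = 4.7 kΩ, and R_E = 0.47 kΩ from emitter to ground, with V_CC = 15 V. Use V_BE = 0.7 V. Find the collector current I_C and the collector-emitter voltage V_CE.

I_C ≈ 0.88 mA, V_CE ≈ 10 V

Thevenize the base divider: V_Th = V_CC·R_2/(R_1+R_2) = 15×2.2/29.2 = 1.13 V, R_Th = R_1‖R_2 = 2.03 kΩ.
Base-emitter loop: V_Th = I_B·R_Th + V_BE + (β+1)I_B·R_E, so I_B = (1.13 − 0.7) / (2.03 + 121×0.47) = 0.0073 mA.
I_C = β·I_B = 120×0.0073 = 0.876 mA, and I_E = (β+1)I_B = 0.884 mA.
V_CE = V_CC − I_C·R_C − I_E·R_E = 15 − 0.876×4.7 − 0.884×0.47 = 10.5 V.
V_CE = 10.5 V > 0.2 V confirms active-region operation.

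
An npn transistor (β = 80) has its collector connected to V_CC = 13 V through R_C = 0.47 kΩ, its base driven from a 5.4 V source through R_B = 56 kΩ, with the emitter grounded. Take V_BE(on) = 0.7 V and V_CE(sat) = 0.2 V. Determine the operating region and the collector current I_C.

Assume active. Base-emitter loop: I_B = (V_BB − V_BE)/R_B = (5.4 − 0.7)/56 = 0.0839 mA.
I_C = β·I_B = 80×0.0839 = 6.71 mA.
V_CE = V_CC − I_C·R_C = 13 − 6.71×0.47 = 9.84 V > V_CE(sat), so the active-region assumption holds.

active; I_C ≈ 6.7 mA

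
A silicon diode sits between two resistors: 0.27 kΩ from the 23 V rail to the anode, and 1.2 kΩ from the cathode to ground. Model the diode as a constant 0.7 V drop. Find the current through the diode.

The two resistors are in series with the diode, so KVL gives 23 = I·0.27 + 0.7 + I·1.2.
I = (23 − 0.7) / (0.27 + 1.2) kΩ = 22.3 / 1.47 = 15.2 mA.

I ≈ 15 mA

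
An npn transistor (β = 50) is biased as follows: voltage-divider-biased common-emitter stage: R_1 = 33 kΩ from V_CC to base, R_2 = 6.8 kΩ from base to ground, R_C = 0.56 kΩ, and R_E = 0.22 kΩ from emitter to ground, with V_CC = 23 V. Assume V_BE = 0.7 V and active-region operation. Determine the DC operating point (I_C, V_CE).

I_C ≈ 9.6 mA, V_CE ≈ 15 V

Thevenize the base divider: V_Th = V_CC·R_2/(R_1+R_2) = 23×6.8/39.8 = 3.93 V, R_Th = R_1‖R_2 = 5.64 kΩ.
Base-emitter loop: V_Th = I_B·R_Th + V_BE + (β+1)I_B·R_E, so I_B = (3.93 − 0.7) / (5.64 + 51×0.22) = 0.192 mA.
I_C = β·I_B = 50×0.192 = 9.58 mA, and I_E = (β+1)I_B = 9.77 mA.
V_CE = V_CC − I_C·R_C − I_E·R_E = 23 − 9.58×0.56 − 9.77×0.22 = 15.5 V.
V_CE = 15.5 V > 0.2 V confirms active-region operation.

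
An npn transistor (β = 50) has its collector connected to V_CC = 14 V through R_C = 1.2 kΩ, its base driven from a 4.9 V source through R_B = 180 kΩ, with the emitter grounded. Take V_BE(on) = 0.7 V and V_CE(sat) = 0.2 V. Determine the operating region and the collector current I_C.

Assume active. Base-emitter loop: I_B = (V_BB − V_BE)/R_B = (4.9 − 0.7)/180 = 0.0233 mA.
I_C = β·I_B = 50×0.0233 = 1.17 mA.
V_CE = V_CC − I_C·R_C = 14 − 1.17×1.2 = 12.6 V > V_CE(sat), so the active-region assumption holds.

active; I_C ≈ 1.2 mA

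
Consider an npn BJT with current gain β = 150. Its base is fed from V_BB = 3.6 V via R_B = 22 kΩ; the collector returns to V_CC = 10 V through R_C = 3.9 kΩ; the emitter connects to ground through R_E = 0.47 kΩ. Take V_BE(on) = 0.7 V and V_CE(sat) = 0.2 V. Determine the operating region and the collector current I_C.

saturation; I_C ≈ 2.2 mA

Assume active: I_B = (3.6 − 0.7)/(22 + 151×0.47) = 0.0312 mA, I_C = β·I_B = 4.68 mA.
Then V_CE = 10 − 4.68×3.9 − 4.71×0.47 = -10.5 V < 0.2 V — the active assumption fails.
Re-solve with V_CE = 0.2 V. KCL at the emitter: V_E/R_E = (V_BB−0.7−V_E)/R_B + (V_CC−0.2−V_E)/R_C, giving V_E = 1.09 V.
I_C = (V_CC − 0.2 − V_E)/R_C = (9.8 − 1.09)/3.9 = 2.23 mA.
Check: I_B = (2.9 − 1.09)/22 = 0.0823 mA, and β·I_B = 12.4 mA > I_C, confirming saturation.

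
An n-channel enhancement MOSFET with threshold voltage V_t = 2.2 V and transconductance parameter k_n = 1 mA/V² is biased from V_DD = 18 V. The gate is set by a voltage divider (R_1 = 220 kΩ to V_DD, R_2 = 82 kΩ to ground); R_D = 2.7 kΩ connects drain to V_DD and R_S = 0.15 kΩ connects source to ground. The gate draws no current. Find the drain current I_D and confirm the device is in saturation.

I_D ≈ 2.6 mA

V_G = V_DD·R_2/(R_1+R_2) = 18×82/302 = 4.89 V.
Assume saturation: I_D = (k_n/2)(V_GS − V_t)² with V_GS = V_G − I_D·R_S = 4.89 − 0.15·I_D.
Substituting gives 0.0112·I_D² − 1.4·I_D + 3.61 = 0, with roots I_D = 2.63 or 122 mA.
The root I_D = 122 mA gives V_GS = -13.4 V ≤ V_t, so take I_D = 2.63 mA.
Then V_GS = 4.49 V and V_DS = V_DD − I_D(R_D+R_S) = 18 − 2.63×2.85 = 10.5 V.
Saturation requires V_DS ≥ V_GS − V_t = 2.29 V; 10.5 ≥ 2.29 ✓.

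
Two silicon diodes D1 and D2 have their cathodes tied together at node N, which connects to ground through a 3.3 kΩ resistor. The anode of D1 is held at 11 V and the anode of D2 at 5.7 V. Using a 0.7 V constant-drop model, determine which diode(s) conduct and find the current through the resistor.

Assume both conduct. Then node N would need to be at both 11−0.7 = 10.3 V and 5.7−0.7 = 5 V, which is impossible.
Assume only D1 conducts: V_N = 11 − 0.7 = 10.3 V, so I_R = 10.3/3.3 = 3.12 mA.
Check D2: its anode-to-cathode voltage is 5.7 − 10.3 = -4.6 V < 0.7 V, so it is off. The assumption is consistent.

Only D1 conducts; I_R ≈ 3.1 mA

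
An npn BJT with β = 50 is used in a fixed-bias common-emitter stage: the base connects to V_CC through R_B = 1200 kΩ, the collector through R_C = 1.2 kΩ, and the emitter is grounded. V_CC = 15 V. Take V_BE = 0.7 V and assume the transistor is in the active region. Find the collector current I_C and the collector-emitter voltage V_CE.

I_C ≈ 0.6 mA, V_CE ≈ 14 V

Base loop: V_CC = I_B·R_B + V_BE, so I_B = (15 − 0.7)/1200 kΩ = 0.0119 mA.
In the active region I_C = β·I_B = 50 × 0.0119 = 0.596 mA.
Collector loop: V_CE = V_CC − I_C·R_C = 15 − 0.596×1.2 = 14.3 V.
Since V_CE = 14.3 V > V_CE(sat) ≈ 0.2 V, the transistor is in the active region as assumed.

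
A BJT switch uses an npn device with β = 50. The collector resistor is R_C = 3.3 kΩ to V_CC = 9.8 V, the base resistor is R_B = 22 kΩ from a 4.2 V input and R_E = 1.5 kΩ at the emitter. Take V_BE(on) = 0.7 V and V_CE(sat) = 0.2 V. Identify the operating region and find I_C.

Assume active. Base-emitter loop: I_B = (V_BB − V_BE)/(R_B + (β+1)R_E) = (4.2 − 0.7)/(22 + 51×1.5) = 0.0355 mA.
I_C = β·I_B = 50×0.0355 = 1.78 mA.
V_CE = V_CC − I_C·R_C − I_E·R_E = 9.8 − 1.78×3.3 − 1.81×1.5 = 1.22 V > V_CE(sat), so the active-region assumption holds.

active; I_C ≈ 1.8 mA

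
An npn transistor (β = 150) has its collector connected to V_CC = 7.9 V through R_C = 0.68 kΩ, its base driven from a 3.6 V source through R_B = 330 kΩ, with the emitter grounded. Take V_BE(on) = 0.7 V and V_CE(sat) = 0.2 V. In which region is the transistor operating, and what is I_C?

Assume active. Base-emitter loop: I_B = (V_BB − V_BE)/R_B = (3.6 − 0.7)/330 = 0.00879 mA.
I_C = β·I_B = 150×0.00879 = 1.32 mA.
V_CE = V_CC − I_C·R_C = 7.9 − 1.32×0.68 = 7 V > V_CE(sat), so the active-region assumption holds.

active; I_C ≈ 1.3 mA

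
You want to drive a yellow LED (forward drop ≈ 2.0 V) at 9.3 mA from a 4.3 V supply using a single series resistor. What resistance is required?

R ≈ 0.25 kΩ

The resistor drops V_S − V_D = 4.3 − 2.0 = 2.3 V at 9.3 mA.
R = 2.3 V / 9.3 mA = 0.247 kΩ.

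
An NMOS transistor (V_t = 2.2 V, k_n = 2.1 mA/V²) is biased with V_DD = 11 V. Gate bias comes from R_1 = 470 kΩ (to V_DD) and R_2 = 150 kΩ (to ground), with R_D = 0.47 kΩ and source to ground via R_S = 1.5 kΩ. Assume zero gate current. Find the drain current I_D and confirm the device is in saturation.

V_G = V_DD·R_2/(R_1+R_2) = 11×150/620 = 2.66 V.
Assume saturation: I_D = (k_n/2)(V_GS − V_t)² with V_GS = V_G − I_D·R_S = 2.66 − 1.5·I_D.
Substituting gives 2.36·I_D² − 2.45·I_D + 0.223 = 0, with roots I_D = 0.101 or 0.937 mA.
The root I_D = 0.937 mA gives V_GS = 1.26 V ≤ V_t, so take I_D = 0.101 mA.
Then V_GS = 2.51 V and V_DS = V_DD − I_D(R_D+R_S) = 11 − 0.101×1.97 = 10.8 V.
Saturation requires V_DS ≥ V_GS − V_t = 0.31 V; 10.8 ≥ 0.31 ✓.

I_D ≈ 0.1 mA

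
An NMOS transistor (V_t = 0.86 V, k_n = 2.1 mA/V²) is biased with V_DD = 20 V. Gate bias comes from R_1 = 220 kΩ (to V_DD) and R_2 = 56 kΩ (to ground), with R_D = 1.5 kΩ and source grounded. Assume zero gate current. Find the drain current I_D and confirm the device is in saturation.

I_D ≈ 11 mA

V_G = V_DD·R_2/(R_1+R_2) = 20×56/276 = 4.06 V. With the source grounded, V_GS = V_G = 4.06 V.
Assume saturation: I_D = (k_n/2)(V_GS − V_t)² = (2.1/2)×(4.06 − 0.86)² = 1.05×3.2² = 10.7 mA.
V_DS = V_DD − I_D·R_D = 20 − 10.7×1.5 = 3.89 V.
Saturation requires V_DS ≥ V_GS − V_t = 3.2 V; 3.89 ≥ 3.2 ✓.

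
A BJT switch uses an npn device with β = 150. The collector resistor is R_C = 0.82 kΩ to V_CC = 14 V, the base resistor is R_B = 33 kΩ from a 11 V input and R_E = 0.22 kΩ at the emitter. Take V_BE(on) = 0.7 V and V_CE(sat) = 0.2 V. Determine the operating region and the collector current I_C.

Assume active: I_B = (11 − 0.7)/(33 + 151×0.22) = 0.156 mA, I_C = β·I_B = 23.3 mA.
Then V_CE = 14 − 23.3×0.82 − 23.5×0.22 = -10.3 V < 0.2 V — the active assumption fails.
Re-solve with V_CE = 0.2 V. KCL at the emitter: V_E/R_E = (V_BB−0.7−V_E)/R_B + (V_CC−0.2−V_E)/R_C, giving V_E = 2.96 V.
I_C = (V_CC − 0.2 − V_E)/R_C = (13.8 − 2.96)/0.82 = 13.2 mA.
Check: I_B = (10.3 − 2.96)/33 = 0.222 mA, and β·I_B = 33.4 mA > I_C, confirming saturation.

saturation; I_C ≈ 13 mA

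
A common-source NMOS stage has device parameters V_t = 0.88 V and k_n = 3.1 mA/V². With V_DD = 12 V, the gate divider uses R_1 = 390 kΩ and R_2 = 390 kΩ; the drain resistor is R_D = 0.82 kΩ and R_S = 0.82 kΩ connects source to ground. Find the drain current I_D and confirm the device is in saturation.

V_G = V_DD·R_2/(R_1+R_2) = 12×390/780 = 6 V.
Assume saturation: I_D = (k_n/2)(V_GS − V_t)² with V_GS = V_G − I_D·R_S = 6 − 0.82·I_D.
Substituting gives 1.04·I_D² − 14·I_D + 40.6 = 0, with roots I_D = 4.23 or 9.22 mA.
The root I_D = 9.22 mA gives V_GS = -1.56 V ≤ V_t, so take I_D = 4.23 mA.
Then V_GS = 2.53 V and V_DS = V_DD − I_D(R_D+R_S) = 12 − 4.23×1.64 = 5.06 V.
Saturation requires V_DS ≥ V_GS − V_t = 1.65 V; 5.06 ≥ 1.65 ✓.

I_D ≈ 4.2 mA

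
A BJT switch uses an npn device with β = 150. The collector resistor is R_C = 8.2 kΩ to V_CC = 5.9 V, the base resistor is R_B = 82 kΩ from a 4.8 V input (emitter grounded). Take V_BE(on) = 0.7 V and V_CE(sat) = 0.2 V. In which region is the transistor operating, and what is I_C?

saturation; I_C ≈ 0.7 mA

Assume active: I_B = (4.8 − 0.7)/82 = 0.05 mA, giving I_C = β·I_B = 7.5 mA.
But then V_CE = 5.9 − 7.5×8.2 = -55.6 V < V_CE(sat) = 0.2 V — impossible in the active region.
So the transistor is saturated. With V_CE = 0.2 V, I_C = (V_CC − 0.2)/R_C = 5.7/8.2 = 0.695 mA.
Check: β·I_B = 7.5 mA > I_C = 0.695 mA, confirming saturation.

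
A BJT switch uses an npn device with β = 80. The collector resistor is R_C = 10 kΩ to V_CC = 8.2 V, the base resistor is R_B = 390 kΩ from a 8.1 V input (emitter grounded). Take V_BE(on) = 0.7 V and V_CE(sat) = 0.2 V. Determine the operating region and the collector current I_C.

saturation; I_C ≈ 0.8 mA

Assume active: I_B = (8.1 − 0.7)/390 = 0.019 mA, giving I_C = β·I_B = 1.52 mA.
But then V_CE = 8.2 − 1.52×10 = -6.98 V < V_CE(sat) = 0.2 V — impossible in the active region.
So the transistor is saturated. With V_CE = 0.2 V, I_C = (V_CC − 0.2)/R_C = 8/10 = 0.8 mA.
Check: β·I_B = 1.52 mA > I_C = 0.8 mA, confirming saturation.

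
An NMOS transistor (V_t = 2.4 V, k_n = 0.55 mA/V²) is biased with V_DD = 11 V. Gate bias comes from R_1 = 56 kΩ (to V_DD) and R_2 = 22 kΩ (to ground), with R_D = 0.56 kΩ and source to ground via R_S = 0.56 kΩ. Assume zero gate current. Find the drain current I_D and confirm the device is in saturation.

V_G = V_DD·R_2/(R_1+R_2) = 11×22/78 = 3.1 V.
Assume saturation: I_D = (k_n/2)(V_GS − V_t)² with V_GS = V_G − I_D·R_S = 3.1 − 0.56·I_D.
Substituting gives 0.0862·I_D² − 1.22·I_D + 0.136 = 0, with roots I_D = 0.112 or 14 mA.
The root I_D = 14 mA gives V_GS = -4.73 V ≤ V_t, so take I_D = 0.112 mA.
Then V_GS = 3.04 V and V_DS = V_DD − I_D(R_D+R_S) = 11 − 0.112×1.12 = 10.9 V.
Saturation requires V_DS ≥ V_GS − V_t = 0.64 V; 10.9 ≥ 0.64 ✓.

I_D ≈ 0.11 mA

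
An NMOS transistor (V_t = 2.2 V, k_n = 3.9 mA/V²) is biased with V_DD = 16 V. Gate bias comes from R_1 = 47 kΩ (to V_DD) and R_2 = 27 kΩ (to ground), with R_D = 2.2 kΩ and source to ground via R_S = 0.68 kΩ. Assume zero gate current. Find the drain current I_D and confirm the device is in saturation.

V_G = V_DD·R_2/(R_1+R_2) = 16×27/74 = 5.84 V.
Assume saturation: I_D = (k_n/2)(V_GS − V_t)² with V_GS = V_G − I_D·R_S = 5.84 − 0.68·I_D.
Substituting gives 0.902·I_D² − 10.6·I_D + 25.8 = 0, with roots I_D = 3.41 or 8.4 mA.
The root I_D = 8.4 mA gives V_GS = 0.124 V ≤ V_t, so take I_D = 3.41 mA.
Then V_GS = 3.52 V and V_DS = V_DD − I_D(R_D+R_S) = 16 − 3.41×2.88 = 6.19 V.
Saturation requires V_DS ≥ V_GS − V_t = 1.32 V; 6.19 ≥ 1.32 ✓.

I_D ≈ 3.4 mA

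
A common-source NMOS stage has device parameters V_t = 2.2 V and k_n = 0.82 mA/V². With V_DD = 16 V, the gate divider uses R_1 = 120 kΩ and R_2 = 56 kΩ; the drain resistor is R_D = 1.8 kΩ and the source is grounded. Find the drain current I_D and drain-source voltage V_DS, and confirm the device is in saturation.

I_D ≈ 3.4 mA, V_DS ≈ 9.8 V

V_G = V_DD·R_2/(R_1+R_2) = 16×56/176 = 5.09 V. With the source grounded, V_GS = V_G = 5.09 V.
Assume saturation: I_D = (k_n/2)(V_GS − V_t)² = (0.82/2)×(5.09 − 2.2)² = 0.41×2.89² = 3.43 mA.
V_DS = V_DD − I_D·R_D = 16 − 3.43×1.8 = 9.83 V.
Saturation requires V_DS ≥ V_GS − V_t = 2.89 V; 9.83 ≥ 2.89 ✓.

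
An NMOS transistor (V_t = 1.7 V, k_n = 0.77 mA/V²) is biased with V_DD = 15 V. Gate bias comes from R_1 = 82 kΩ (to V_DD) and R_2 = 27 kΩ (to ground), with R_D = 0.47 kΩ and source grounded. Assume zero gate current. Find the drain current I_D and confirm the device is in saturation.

I_D ≈ 1.6 mA

V_G = V_DD·R_2/(R_1+R_2) = 15×27/109 = 3.72 V. With the source grounded, V_GS = V_G = 3.72 V.
Assume saturation: I_D = (k_n/2)(V_GS − V_t)² = (0.77/2)×(3.72 − 1.7)² = 0.385×2.02² = 1.56 mA.
V_DS = V_DD − I_D·R_D = 15 − 1.56×0.47 = 14.3 V.
Saturation requires V_DS ≥ V_GS − V_t = 2.02 V; 14.3 ≥ 2.02 ✓.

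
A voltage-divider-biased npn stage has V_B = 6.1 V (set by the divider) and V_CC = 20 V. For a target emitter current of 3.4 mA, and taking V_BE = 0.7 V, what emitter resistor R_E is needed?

R_E ≈ 1.6 kΩ

V_E = V_B − V_BE = 6.1 − 0.7 = 5.4 V.
R_E = V_E / I_E = 5.4 / 3.4 = 1.59 kΩ.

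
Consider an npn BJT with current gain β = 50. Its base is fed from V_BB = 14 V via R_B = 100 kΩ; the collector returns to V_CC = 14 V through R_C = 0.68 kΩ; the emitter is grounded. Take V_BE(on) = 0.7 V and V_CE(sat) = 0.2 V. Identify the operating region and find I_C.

active; I_C ≈ 6.7 mA

Assume active. Base-emitter loop: I_B = (V_BB − V_BE)/R_B = (14 − 0.7)/100 = 0.133 mA.
I_C = β·I_B = 50×0.133 = 6.65 mA.
V_CE = V_CC − I_C·R_C = 14 − 6.65×0.68 = 9.48 V > V_CE(sat), so the active-region assumption holds.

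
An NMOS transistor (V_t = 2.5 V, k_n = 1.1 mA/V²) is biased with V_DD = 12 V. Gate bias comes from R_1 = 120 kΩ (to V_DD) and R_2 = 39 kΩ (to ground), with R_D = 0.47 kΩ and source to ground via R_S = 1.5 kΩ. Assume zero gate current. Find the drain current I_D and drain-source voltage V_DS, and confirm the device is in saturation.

I_D ≈ 0.066 mA, V_DS ≈ 12 V

V_G = V_DD·R_2/(R_1+R_2) = 12×39/159 = 2.94 V.
Assume saturation: I_D = (k_n/2)(V_GS − V_t)² with V_GS = V_G − I_D·R_S = 2.94 − 1.5·I_D.
Substituting gives 1.24·I_D² − 1.73·I_D + 0.108 = 0, with roots I_D = 0.0655 or 1.33 mA.
The root I_D = 1.33 mA gives V_GS = 0.943 V ≤ V_t, so take I_D = 0.0655 mA.
Then V_GS = 2.85 V and V_DS = V_DD − I_D(R_D+R_S) = 12 − 0.0655×1.97 = 11.9 V.
Saturation requires V_DS ≥ V_GS − V_t = 0.345 V; 11.9 ≥ 0.345 ✓.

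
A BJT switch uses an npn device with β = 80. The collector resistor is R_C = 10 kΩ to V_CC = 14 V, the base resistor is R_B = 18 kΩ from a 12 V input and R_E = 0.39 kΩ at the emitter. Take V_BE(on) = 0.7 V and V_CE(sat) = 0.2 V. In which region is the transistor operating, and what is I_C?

Assume active: I_B = (12 − 0.7)/(18 + 81×0.39) = 0.228 mA, I_C = β·I_B = 18.2 mA.
Then V_CE = 14 − 18.2×10 − 18.5×0.39 = -175 V < 0.2 V — the active assumption fails.
Re-solve with V_CE = 0.2 V. KCL at the emitter: V_E/R_E = (V_BB−0.7−V_E)/R_B + (V_CC−0.2−V_E)/R_C, giving V_E = 0.738 V.
I_C = (V_CC − 0.2 − V_E)/R_C = (13.8 − 0.738)/10 = 1.31 mA.
Check: I_B = (11.3 − 0.738)/18 = 0.587 mA, and β·I_B = 46.9 mA > I_C, confirming saturation.

saturation; I_C ≈ 1.3 mA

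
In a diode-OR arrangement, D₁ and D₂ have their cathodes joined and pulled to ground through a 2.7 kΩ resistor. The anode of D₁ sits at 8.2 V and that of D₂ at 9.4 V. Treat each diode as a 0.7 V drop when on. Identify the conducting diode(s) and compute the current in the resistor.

Assume both conduct. Then node N would need to be at both 8.2−0.7 = 7.5 V and 9.4−0.7 = 8.7 V, which is impossible.
Assume only D₂ conducts: V_N = 9.4 − 0.7 = 8.7 V, so I_R = 8.7/2.7 = 3.22 mA.
Check D₁: its anode-to-cathode voltage is 8.2 − 8.7 = -0.5 V < 0.7 V, so it is off. The assumption is consistent.

Only D₂ conducts; I_R ≈ 3.2 mA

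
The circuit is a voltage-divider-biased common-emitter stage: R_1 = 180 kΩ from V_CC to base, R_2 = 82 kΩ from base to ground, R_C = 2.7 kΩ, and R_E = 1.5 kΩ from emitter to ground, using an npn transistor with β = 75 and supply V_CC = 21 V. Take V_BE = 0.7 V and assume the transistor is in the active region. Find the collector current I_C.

I_C ≈ 2.6 mA

Thevenize the base divider: V_Th = V_CC·R_2/(R_1+R_2) = 21×82/262 = 6.57 V, R_Th = R_1‖R_2 = 56.3 kΩ.
Base-emitter loop: V_Th = I_B·R_Th + V_BE + (β+1)I_B·R_E, so I_B = (6.57 − 0.7) / (56.3 + 76×1.5) = 0.0345 mA.
I_C = β·I_B = 75×0.0345 = 2.59 mA, and I_E = (β+1)I_B = 2.62 mA.
V_CE = V_CC − I_C·R_C − I_E·R_E = 21 − 2.59×2.7 − 2.62×1.5 = 10.1 V.
V_CE = 10.1 V > 0.2 V confirms active-region operation.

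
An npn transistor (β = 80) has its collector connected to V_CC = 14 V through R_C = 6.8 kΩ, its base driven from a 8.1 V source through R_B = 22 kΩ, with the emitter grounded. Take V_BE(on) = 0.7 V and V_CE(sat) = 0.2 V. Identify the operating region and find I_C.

saturation; I_C ≈ 2 mA

Assume active: I_B = (8.1 − 0.7)/22 = 0.336 mA, giving I_C = β·I_B = 26.9 mA.
But then V_CE = 14 − 26.9×6.8 = -169 V < V_CE(sat) = 0.2 V — impossible in the active region.
So the transistor is saturated. With V_CE = 0.2 V, I_C = (V_CC − 0.2)/R_C = 13.8/6.8 = 2.03 mA.
Check: β·I_B = 26.9 mA > I_C = 2.03 mA, confirming saturation.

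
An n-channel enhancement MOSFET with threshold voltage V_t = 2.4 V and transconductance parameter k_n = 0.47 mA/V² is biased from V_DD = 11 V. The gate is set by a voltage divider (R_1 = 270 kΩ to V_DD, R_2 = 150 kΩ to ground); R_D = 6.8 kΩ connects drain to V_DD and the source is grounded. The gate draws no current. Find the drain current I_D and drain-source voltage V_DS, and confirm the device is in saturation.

V_G = V_DD·R_2/(R_1+R_2) = 11×150/420 = 3.93 V. With the source grounded, V_GS = V_G = 3.93 V.
Assume saturation: I_D = (k_n/2)(V_GS − V_t)² = (0.47/2)×(3.93 − 2.4)² = 0.235×1.53² = 0.549 mA.
V_DS = V_DD − I_D·R_D = 11 − 0.549×6.8 = 7.27 V.
Saturation requires V_DS ≥ V_GS − V_t = 1.53 V; 7.27 ≥ 1.53 ✓.

I_D ≈ 0.55 mA, V_DS ≈ 7.3 V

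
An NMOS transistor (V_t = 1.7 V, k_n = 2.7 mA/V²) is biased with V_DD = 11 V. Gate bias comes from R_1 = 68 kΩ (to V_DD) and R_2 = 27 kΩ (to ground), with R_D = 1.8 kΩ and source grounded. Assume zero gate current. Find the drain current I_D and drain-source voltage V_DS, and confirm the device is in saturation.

V_G = V_DD·R_2/(R_1+R_2) = 11×27/95 = 3.13 V. With the source grounded, V_GS = V_G = 3.13 V.
Assume saturation: I_D = (k_n/2)(V_GS − V_t)² = (2.7/2)×(3.13 − 1.7)² = 1.35×1.43² = 2.75 mA.
V_DS = V_DD − I_D·R_D = 11 − 2.75×1.8 = 6.06 V.
Saturation requires V_DS ≥ V_GS − V_t = 1.43 V; 6.06 ≥ 1.43 ✓.

I_D ≈ 2.7 mA, V_DS ≈ 6.1 V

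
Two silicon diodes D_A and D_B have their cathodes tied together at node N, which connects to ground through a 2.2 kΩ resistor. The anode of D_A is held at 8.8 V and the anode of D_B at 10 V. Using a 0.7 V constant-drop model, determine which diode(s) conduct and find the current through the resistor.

Assume both conduct. Then node N would need to be at both 8.8−0.7 = 8.1 V and 10−0.7 = 9.3 V, which is impossible.
Assume only D_B conducts: V_N = 10 − 0.7 = 9.3 V, so I_R = 9.3/2.2 = 4.23 mA.
Check D_A: its anode-to-cathode voltage is 8.8 − 9.3 = -0.5 V < 0.7 V, so it is off. The assumption is consistent.

Only D_B conducts; I_R ≈ 4.2 mA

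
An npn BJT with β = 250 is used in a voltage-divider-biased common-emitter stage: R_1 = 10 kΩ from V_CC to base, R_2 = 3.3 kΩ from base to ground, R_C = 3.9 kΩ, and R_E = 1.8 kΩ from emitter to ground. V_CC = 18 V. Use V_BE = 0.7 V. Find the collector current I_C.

Thevenize the base divider: V_Th = V_CC·R_2/(R_1+R_2) = 18×3.3/13.3 = 4.47 V, R_Th = R_1‖R_2 = 2.48 kΩ.
Base-emitter loop: V_Th = I_B·R_Th + V_BE + (β+1)I_B·R_E, so I_B = (4.47 − 0.7) / (2.48 + 251×1.8) = 0.00829 mA.
I_C = β·I_B = 250×0.00829 = 2.07 mA, and I_E = (β+1)I_B = 2.08 mA.
V_CE = V_CC − I_C·R_C − I_E·R_E = 18 − 2.07×3.9 − 2.08×1.8 = 6.17 V.
V_CE = 6.17 V > 0.2 V confirms active-region operation.

I_C ≈ 2.1 mA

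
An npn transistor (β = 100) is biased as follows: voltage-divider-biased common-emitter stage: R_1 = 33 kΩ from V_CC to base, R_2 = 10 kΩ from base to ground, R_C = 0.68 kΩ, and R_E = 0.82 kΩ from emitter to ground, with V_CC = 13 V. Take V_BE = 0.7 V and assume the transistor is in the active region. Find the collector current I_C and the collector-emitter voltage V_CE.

Thevenize the base divider: V_Th = V_CC·R_2/(R_1+R_2) = 13×10/43 = 3.02 V, R_Th = R_1‖R_2 = 7.67 kΩ.
Base-emitter loop: V_Th = I_B·R_Th + V_BE + (β+1)I_B·R_E, so I_B = (3.02 − 0.7) / (7.67 + 101×0.82) = 0.0257 mA.
I_C = β·I_B = 100×0.0257 = 2.57 mA, and I_E = (β+1)I_B = 2.59 mA.
V_CE = V_CC − I_C·R_C − I_E·R_E = 13 − 2.57×0.68 − 2.59×0.82 = 9.13 V.
V_CE = 9.13 V > 0.2 V confirms active-region operation.

I_C ≈ 2.6 mA, V_CE ≈ 9.1 V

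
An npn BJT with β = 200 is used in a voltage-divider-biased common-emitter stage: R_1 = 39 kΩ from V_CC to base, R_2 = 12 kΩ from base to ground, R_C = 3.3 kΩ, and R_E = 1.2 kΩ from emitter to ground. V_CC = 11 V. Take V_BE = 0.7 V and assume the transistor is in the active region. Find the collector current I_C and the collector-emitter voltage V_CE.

I_C ≈ 1.5 mA, V_CE ≈ 4.2 V

Thevenize the base divider: V_Th = V_CC·R_2/(R_1+R_2) = 11×12/51 = 2.59 V, R_Th = R_1‖R_2 = 9.18 kΩ.
Base-emitter loop: V_Th = I_B·R_Th + V_BE + (β+1)I_B·R_E, so I_B = (2.59 − 0.7) / (9.18 + 201×1.2) = 0.00754 mA.
I_C = β·I_B = 200×0.00754 = 1.51 mA, and I_E = (β+1)I_B = 1.52 mA.
V_CE = V_CC − I_C·R_C − I_E·R_E = 11 − 1.51×3.3 − 1.52×1.2 = 4.2 V.
V_CE = 4.2 V > 0.2 V confirms active-region operation.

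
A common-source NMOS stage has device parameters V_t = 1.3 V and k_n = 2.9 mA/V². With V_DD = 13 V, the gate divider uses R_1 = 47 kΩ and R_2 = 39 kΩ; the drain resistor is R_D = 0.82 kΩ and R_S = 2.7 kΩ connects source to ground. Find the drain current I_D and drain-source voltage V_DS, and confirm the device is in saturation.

V_G = V_DD·R_2/(R_1+R_2) = 13×39/86 = 5.9 V.
Assume saturation: I_D = (k_n/2)(V_GS − V_t)² with V_GS = V_G − I_D·R_S = 5.9 − 2.7·I_D.
Substituting gives 10.6·I_D² − 37·I_D + 30.6 = 0, with roots I_D = 1.35 or 2.15 mA.
The root I_D = 2.15 mA gives V_GS = 0.0814 V ≤ V_t, so take I_D = 1.35 mA.
Then V_GS = 2.26 V and V_DS = V_DD − I_D(R_D+R_S) = 13 − 1.35×3.52 = 8.26 V.
Saturation requires V_DS ≥ V_GS − V_t = 0.963 V; 8.26 ≥ 0.963 ✓.

I_D ≈ 1.3 mA, V_DS ≈ 8.3 V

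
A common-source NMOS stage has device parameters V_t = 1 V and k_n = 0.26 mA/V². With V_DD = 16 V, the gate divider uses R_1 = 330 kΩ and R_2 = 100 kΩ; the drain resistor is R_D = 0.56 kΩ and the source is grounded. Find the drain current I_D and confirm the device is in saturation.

V_G = V_DD·R_2/(R_1+R_2) = 16×100/430 = 3.72 V. With the source grounded, V_GS = V_G = 3.72 V.
Assume saturation: I_D = (k_n/2)(V_GS − V_t)² = (0.26/2)×(3.72 − 1)² = 0.13×2.72² = 0.962 mA.
V_DS = V_DD − I_D·R_D = 16 − 0.962×0.56 = 15.5 V.
Saturation requires V_DS ≥ V_GS − V_t = 2.72 V; 15.5 ≥ 2.72 ✓.

I_D ≈ 0.96 mA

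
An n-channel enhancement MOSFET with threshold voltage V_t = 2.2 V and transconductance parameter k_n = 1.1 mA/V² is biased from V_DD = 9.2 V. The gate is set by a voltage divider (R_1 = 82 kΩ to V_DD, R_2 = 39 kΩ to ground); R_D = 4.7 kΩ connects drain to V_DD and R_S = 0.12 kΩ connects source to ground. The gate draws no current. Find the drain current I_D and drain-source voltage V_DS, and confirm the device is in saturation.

V_G = V_DD·R_2/(R_1+R_2) = 9.2×39/121 = 2.97 V.
Assume saturation: I_D = (k_n/2)(V_GS − V_t)² with V_GS = V_G − I_D·R_S = 2.97 − 0.12·I_D.
Substituting gives 0.00792·I_D² − 1.1·I_D + 0.322 = 0, with roots I_D = 0.293 or 139 mA.
The root I_D = 139 mA gives V_GS = -13.7 V ≤ V_t, so take I_D = 0.293 mA.
Then V_GS = 2.93 V and V_DS = V_DD − I_D(R_D+R_S) = 9.2 − 0.293×4.82 = 7.79 V.
Saturation requires V_DS ≥ V_GS − V_t = 0.73 V; 7.79 ≥ 0.73 ✓.

I_D ≈ 0.29 mA, V_DS ≈ 7.8 V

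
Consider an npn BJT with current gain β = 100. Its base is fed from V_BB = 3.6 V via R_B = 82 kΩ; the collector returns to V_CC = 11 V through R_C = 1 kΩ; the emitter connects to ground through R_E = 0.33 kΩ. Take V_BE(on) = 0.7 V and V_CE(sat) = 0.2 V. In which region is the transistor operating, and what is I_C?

active; I_C ≈ 2.5 mA

Assume active. Base-emitter loop: I_B = (V_BB − V_BE)/(R_B + (β+1)R_E) = (3.6 − 0.7)/(82 + 101×0.33) = 0.0251 mA.
I_C = β·I_B = 100×0.0251 = 2.51 mA.
V_CE = V_CC − I_C·R_C − I_E·R_E = 11 − 2.51×1 − 2.54×0.33 = 7.65 V > V_CE(sat), so the active-region assumption holds.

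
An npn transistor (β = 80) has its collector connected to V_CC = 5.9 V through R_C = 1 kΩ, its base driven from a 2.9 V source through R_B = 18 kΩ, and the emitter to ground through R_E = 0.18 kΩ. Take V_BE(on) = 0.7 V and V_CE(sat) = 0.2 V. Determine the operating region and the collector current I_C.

Assume active: I_B = (2.9 − 0.7)/(18 + 81×0.18) = 0.0675 mA, I_C = β·I_B = 5.4 mA.
Then V_CE = 5.9 − 5.4×1 − 5.47×0.18 = -0.487 V < 0.2 V — the active assumption fails.
Re-solve with V_CE = 0.2 V. KCL at the emitter: V_E/R_E = (V_BB−0.7−V_E)/R_B + (V_CC−0.2−V_E)/R_C, giving V_E = 0.881 V.
I_C = (V_CC − 0.2 − V_E)/R_C = (5.7 − 0.881)/1 = 4.82 mA.
Check: I_B = (2.2 − 0.881)/18 = 0.0733 mA, and β·I_B = 5.86 mA > I_C, confirming saturation.

saturation; I_C ≈ 4.8 mA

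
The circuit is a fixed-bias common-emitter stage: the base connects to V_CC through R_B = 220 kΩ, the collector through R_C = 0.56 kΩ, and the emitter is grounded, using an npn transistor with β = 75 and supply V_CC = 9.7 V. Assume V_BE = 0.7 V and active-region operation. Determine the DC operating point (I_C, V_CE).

Base loop: V_CC = I_B·R_B + V_BE, so I_B = (9.7 − 0.7)/220 kΩ = 0.0409 mA.
In the active region I_C = β·I_B = 75 × 0.0409 = 3.07 mA.
Collector loop: V_CE = V_CC − I_C·R_C = 9.7 − 3.07×0.56 = 7.98 V.
Since V_CE = 7.98 V > V_CE(sat) ≈ 0.2 V, the transistor is in the active region as assumed.

I_C ≈ 3.1 mA, V_CE ≈ 8 V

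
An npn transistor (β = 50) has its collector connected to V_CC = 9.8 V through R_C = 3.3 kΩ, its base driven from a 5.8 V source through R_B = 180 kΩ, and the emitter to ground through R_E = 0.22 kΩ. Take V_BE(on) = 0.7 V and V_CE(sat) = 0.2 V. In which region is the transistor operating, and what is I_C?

active; I_C ≈ 1.3 mA

Assume active. Base-emitter loop: I_B = (V_BB − V_BE)/(R_B + (β+1)R_E) = (5.8 − 0.7)/(180 + 51×0.22) = 0.0267 mA.
I_C = β·I_B = 50×0.0267 = 1.33 mA.
V_CE = V_CC − I_C·R_C − I_E·R_E = 9.8 − 1.33×3.3 − 1.36×0.22 = 5.1 V > V_CE(sat), so the active-region assumption holds.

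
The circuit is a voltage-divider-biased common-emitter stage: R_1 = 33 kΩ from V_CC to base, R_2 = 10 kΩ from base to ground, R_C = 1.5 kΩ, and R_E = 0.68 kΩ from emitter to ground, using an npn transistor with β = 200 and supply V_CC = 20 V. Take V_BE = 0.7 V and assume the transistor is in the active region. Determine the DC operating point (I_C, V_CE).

I_C ≈ 5.5 mA, V_CE ≈ 8 V

Thevenize the base divider: V_Th = V_CC·R_2/(R_1+R_2) = 20×10/43 = 4.65 V, R_Th = R_1‖R_2 = 7.67 kΩ.
Base-emitter loop: V_Th = I_B·R_Th + V_BE + (β+1)I_B·R_E, so I_B = (4.65 − 0.7) / (7.67 + 201×0.68) = 0.0274 mA.
I_C = β·I_B = 200×0.0274 = 5.47 mA, and I_E = (β+1)I_B = 5.5 mA.
V_CE = V_CC − I_C·R_C − I_E·R_E = 20 − 5.47×1.5 − 5.5×0.68 = 8.05 V.
V_CE = 8.05 V > 0.2 V confirms active-region operation.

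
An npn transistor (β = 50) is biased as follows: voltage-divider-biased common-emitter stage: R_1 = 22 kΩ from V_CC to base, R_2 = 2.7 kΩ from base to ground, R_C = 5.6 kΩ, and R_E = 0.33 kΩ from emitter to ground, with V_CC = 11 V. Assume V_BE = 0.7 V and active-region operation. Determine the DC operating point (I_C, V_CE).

Thevenize the base divider: V_Th = V_CC·R_2/(R_1+R_2) = 11×2.7/24.7 = 1.2 V, R_Th = R_1‖R_2 = 2.4 kΩ.
Base-emitter loop: V_Th = I_B·R_Th + V_BE + (β+1)I_B·R_E, so I_B = (1.2 − 0.7) / (2.4 + 51×0.33) = 0.0261 mA.
I_C = β·I_B = 50×0.0261 = 1.31 mA, and I_E = (β+1)I_B = 1.33 mA.
V_CE = V_CC − I_C·R_C − I_E·R_E = 11 − 1.31×5.6 − 1.33×0.33 = 3.25 V.
V_CE = 3.25 V > 0.2 V confirms active-region operation.

I_C ≈ 1.3 mA, V_CE ≈ 3.2 V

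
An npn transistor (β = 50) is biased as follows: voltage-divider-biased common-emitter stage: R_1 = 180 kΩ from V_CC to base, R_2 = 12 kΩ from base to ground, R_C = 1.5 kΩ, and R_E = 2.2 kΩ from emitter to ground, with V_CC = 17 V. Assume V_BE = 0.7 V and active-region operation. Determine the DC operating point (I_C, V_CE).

I_C ≈ 0.15 mA, V_CE ≈ 16 V

Thevenize the base divider: V_Th = V_CC·R_2/(R_1+R_2) = 17×12/192 = 1.06 V, R_Th = R_1‖R_2 = 11.2 kΩ.
Base-emitter loop: V_Th = I_B·R_Th + V_BE + (β+1)I_B·R_E, so I_B = (1.06 − 0.7) / (11.2 + 51×2.2) = 0.00294 mA.
I_C = β·I_B = 50×0.00294 = 0.147 mA, and I_E = (β+1)I_B = 0.15 mA.
V_CE = V_CC − I_C·R_C − I_E·R_E = 17 − 0.147×1.5 − 0.15×2.2 = 16.5 V.
V_CE = 16.5 V > 0.2 V confirms active-region operation.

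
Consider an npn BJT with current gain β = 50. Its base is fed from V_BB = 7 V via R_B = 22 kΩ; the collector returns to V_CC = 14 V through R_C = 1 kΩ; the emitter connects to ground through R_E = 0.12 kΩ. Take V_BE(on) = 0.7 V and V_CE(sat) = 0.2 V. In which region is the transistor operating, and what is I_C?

Assume active. Base-emitter loop: I_B = (V_BB − V_BE)/(R_B + (β+1)R_E) = (7 − 0.7)/(22 + 51×0.12) = 0.224 mA.
I_C = β·I_B = 50×0.224 = 11.2 mA.
V_CE = V_CC − I_C·R_C − I_E·R_E = 14 − 11.2×1 − 11.4×0.12 = 1.43 V > V_CE(sat), so the active-region assumption holds.

active; I_C ≈ 11 mA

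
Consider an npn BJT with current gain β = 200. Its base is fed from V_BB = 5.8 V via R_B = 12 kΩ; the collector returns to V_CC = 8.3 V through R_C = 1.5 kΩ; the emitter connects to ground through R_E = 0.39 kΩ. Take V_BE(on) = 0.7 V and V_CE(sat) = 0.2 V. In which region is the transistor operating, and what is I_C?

saturation; I_C ≈ 4.2 mA

Assume active: I_B = (5.8 − 0.7)/(12 + 201×0.39) = 0.0564 mA, I_C = β·I_B = 11.3 mA.
Then V_CE = 8.3 − 11.3×1.5 − 11.3×0.39 = -13 V < 0.2 V — the active assumption fails.
Re-solve with V_CE = 0.2 V. KCL at the emitter: V_E/R_E = (V_BB−0.7−V_E)/R_B + (V_CC−0.2−V_E)/R_C, giving V_E = 1.76 V.
I_C = (V_CC − 0.2 − V_E)/R_C = (8.1 − 1.76)/1.5 = 4.23 mA.
Check: I_B = (5.1 − 1.76)/12 = 0.279 mA, and β·I_B = 55.7 mA > I_C, confirming saturation.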